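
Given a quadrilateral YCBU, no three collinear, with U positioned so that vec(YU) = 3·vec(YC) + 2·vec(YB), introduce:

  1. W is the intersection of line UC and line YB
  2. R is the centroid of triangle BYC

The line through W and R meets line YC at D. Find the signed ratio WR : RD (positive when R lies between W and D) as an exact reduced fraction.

WR:RD = -4

Assign Y = (0, 0), C = (1, 0), B = (0, 1), U = (3, 2) — the answer is frame-independent, so this choice is without loss of generality.
1. W is the intersection of line UC and line YB ⇒ W = (0, -1)
2. R is the centroid of triangle BYC ⇒ R = (1/3, 1/3)
line WR meets YC at D = (1/4, 0)
R = W + t·(D−W) with t = 4/3, so WR:RD = 4/3:-1/3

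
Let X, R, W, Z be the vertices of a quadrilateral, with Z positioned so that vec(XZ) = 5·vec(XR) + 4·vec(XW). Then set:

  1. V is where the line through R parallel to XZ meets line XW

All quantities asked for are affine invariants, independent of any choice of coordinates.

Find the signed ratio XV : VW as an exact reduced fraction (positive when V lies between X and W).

XV:VW = -4/9

Choose coordinates X = (0, 0), R = (1, 0), W = (0, 1), Z = (5, 4).
1. V is where the line through R parallel to XZ meets line XW ⇒ V = (0, -4/5)
V = X + t·(W−X) with t = -4/5, so XV:VW = t:(1−t) = -4/5:9/5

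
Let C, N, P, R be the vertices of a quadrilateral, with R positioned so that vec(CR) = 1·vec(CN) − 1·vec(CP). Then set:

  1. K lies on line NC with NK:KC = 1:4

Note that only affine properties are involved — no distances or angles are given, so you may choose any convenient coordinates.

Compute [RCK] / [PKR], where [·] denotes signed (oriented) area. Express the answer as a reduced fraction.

[RCK]:[PKR] = 4/3

Set C = (0, 0), N = (1, 0), P = (0, 1), R = (1, -1); any affine frame gives the same invariant.
1. K lies on line NC with NK:KC = 1:4 ⇒ K = (4/5, 0)
2·[RCK] = -4/5, 2·[PKR] = -3/5
[RCK]:[PKR] = -4/5:-3/5 = 4/3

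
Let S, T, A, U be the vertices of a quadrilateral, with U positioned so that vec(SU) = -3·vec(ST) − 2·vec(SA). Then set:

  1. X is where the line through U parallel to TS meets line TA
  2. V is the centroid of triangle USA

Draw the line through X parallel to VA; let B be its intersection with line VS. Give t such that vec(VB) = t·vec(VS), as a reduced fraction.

t = 7

Set S = (0, 0), T = (1, 0), A = (0, 1), U = (-3, -2); any affine frame gives the same invariant.
1. X is where the line through U parallel to TS meets line TA ⇒ X = (3, -2)
2. V is the centroid of triangle USA ⇒ V = (-1, -1/3)
through X parallel to VA: direction (1, 4/3); meets VS at B = (6, 2)
B = V + t·(S−V) with t = 7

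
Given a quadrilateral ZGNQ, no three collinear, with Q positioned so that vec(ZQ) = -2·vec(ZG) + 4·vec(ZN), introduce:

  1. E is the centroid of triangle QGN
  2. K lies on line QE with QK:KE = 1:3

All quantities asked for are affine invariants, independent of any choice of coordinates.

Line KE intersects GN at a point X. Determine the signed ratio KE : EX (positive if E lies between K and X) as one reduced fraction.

KE:EX = 3/2

Choose coordinates Z = (0, 0), G = (1, 0), N = (0, 1), Q = (-2, 4).
1. E is the centroid of triangle QGN ⇒ E = (-1/3, 5/3)
2. K lies on line QE with QK:KE = 1:3 ⇒ K = (-19/12, 41/12)
line KE meets GN at X = (1/2, 1/2)
E = K + t·(X−K) with t = 3/5, so KE:EX = 3/5:2/5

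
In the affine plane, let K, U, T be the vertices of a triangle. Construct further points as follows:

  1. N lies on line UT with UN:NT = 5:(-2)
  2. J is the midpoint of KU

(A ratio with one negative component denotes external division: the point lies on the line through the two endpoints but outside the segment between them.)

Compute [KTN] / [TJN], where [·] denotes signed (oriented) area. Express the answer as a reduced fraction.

Work in coordinates with K = (0, 0), U = (1, 0), T = (0, 1).
1. N lies on line UT with UN:NT = 5:(-2) ⇒ N = (-2/3, 5/3)
2. J is the midpoint of KU ⇒ J = (1/2, 0)
2·[KTN] = 2/3, 2·[TJN] = -1/3
[KTN]:[TJN] = 2/3:-1/3 = -2

[KTN]:[TJN] = -2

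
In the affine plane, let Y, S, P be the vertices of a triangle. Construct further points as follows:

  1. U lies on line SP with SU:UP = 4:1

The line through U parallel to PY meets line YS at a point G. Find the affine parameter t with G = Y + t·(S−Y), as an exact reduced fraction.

t = 1/5

Set Y = (0, 0), S = (1, 0), P = (0, 1); any affine frame gives the same invariant.
1. U lies on line SP with SU:UP = 4:1 ⇒ U = (1/5, 4/5)
through U parallel to PY: direction (0, -1); meets YS at G = (1/5, 0)
G = Y + t·(S−Y) with t = 1/5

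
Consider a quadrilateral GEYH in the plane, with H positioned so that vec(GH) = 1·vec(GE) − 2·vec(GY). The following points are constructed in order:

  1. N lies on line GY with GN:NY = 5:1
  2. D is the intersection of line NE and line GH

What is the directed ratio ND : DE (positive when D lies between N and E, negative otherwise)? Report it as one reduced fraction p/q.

ND:DE = -5/12

Work in coordinates with G = (0, 0), E = (1, 0), Y = (0, 1), H = (1, -2).
1. N lies on line GY with GN:NY = 5:1 ⇒ N = (0, 5/6)
2. D is the intersection of line NE and line GH ⇒ D = (-5/7, 10/7)
D = N + t·(E−N) with t = -5/7, so ND:DE = t:(1−t) = -5/7:12/7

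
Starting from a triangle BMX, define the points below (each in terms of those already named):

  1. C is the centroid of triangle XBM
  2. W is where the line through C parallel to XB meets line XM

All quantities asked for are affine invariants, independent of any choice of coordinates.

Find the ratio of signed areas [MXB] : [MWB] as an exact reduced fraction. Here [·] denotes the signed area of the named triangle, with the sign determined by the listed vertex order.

Assign B = (0, 0), M = (1, 0), X = (0, 1) — the answer is frame-independent, so this choice is without loss of generality.
1. C is the centroid of triangle XBM ⇒ C = (1/3, 1/3)
2. W is where the line through C parallel to XB meets line XM ⇒ W = (1/3, 2/3)
2·[MXB] = 1, 2·[MWB] = 2/3
[MXB]:[MWB] = 1:2/3 = 3/2

[MXB]:[MWB] = 3/2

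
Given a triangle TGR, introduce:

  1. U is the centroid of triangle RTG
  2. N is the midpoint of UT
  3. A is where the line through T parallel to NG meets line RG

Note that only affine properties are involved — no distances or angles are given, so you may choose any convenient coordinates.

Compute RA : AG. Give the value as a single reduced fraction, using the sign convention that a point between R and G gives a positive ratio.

RA:AG = -5

Choose coordinates T = (0, 0), G = (1, 0), R = (0, 1).
1. U is the centroid of triangle RTG ⇒ U = (1/3, 1/3)
2. N is the midpoint of UT ⇒ N = (1/6, 1/6)
3. A is where the line through T parallel to NG meets line RG ⇒ A = (5/4, -1/4)
A = R + t·(G−R) with t = 5/4, so RA:AG = t:(1−t) = 5/4:-1/4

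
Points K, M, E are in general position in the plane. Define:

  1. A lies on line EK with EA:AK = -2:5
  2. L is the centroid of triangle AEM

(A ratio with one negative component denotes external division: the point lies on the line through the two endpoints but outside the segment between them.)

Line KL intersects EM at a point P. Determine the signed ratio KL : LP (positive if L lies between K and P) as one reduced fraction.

Set K = (0, 0), M = (1, 0), E = (0, 1); any affine frame gives the same invariant.
1. A lies on line EK with EA:AK = -2:5 ⇒ A = (0, 5/3)
2. L is the centroid of triangle AEM ⇒ L = (1/3, 8/9)
line KL meets EM at P = (3/11, 8/11)
L = K + t·(P−K) with t = 11/9, so KL:LP = 11/9:-2/9

KL:LP = -11/2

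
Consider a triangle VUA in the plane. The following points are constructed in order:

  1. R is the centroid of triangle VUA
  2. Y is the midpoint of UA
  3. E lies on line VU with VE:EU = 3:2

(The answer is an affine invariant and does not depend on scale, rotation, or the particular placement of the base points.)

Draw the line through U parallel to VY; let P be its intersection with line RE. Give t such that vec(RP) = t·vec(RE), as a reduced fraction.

Assign V = (0, 0), U = (1, 0), A = (0, 1) — the answer is frame-independent, so this choice is without loss of generality.
1. R is the centroid of triangle VUA ⇒ R = (1/3, 1/3)
2. Y is the midpoint of UA ⇒ Y = (1/2, 1/2)
3. E lies on line VU with VE:EU = 3:2 ⇒ E = (3/5, 0)
through U parallel to VY: direction (1/2, 1/2); meets RE at P = (7/9, -2/9)
P = R + t·(E−R) with t = 5/3

t = 5/3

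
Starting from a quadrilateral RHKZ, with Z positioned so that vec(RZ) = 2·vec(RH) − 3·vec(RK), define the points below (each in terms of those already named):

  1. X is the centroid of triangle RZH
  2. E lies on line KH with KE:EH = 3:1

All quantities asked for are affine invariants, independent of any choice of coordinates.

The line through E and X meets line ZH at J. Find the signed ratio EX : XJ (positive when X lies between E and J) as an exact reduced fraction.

EX:XJ = -1/2

Set R = (0, 0), H = (1, 0), K = (0, 1), Z = (2, -3); any affine frame gives the same invariant.
1. X is the centroid of triangle RZH ⇒ X = (1, -1)
2. E lies on line KH with KE:EH = 3:1 ⇒ E = (3/4, 1/4)
line EX meets ZH at J = (1/2, 3/2)
X = E + t·(J−E) with t = -1, so EX:XJ = -1:2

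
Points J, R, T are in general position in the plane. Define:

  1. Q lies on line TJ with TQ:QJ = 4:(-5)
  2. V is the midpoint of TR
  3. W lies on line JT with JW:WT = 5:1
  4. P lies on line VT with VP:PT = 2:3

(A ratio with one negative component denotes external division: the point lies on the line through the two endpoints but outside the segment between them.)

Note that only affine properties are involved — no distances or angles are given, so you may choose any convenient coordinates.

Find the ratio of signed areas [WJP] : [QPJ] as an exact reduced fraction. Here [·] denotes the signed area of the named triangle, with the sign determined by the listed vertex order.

Set J = (0, 0), R = (1, 0), T = (0, 1); any affine frame gives the same invariant.
1. Q lies on line TJ with TQ:QJ = 4:(-5) ⇒ Q = (0, 5)
2. V is the midpoint of TR ⇒ V = (1/2, 1/2)
3. W lies on line JT with JW:WT = 5:1 ⇒ W = (0, 5/6)
4. P lies on line VT with VP:PT = 2:3 ⇒ P = (3/10, 7/10)
2·[WJP] = 1/4, 2·[QPJ] = -3/2
[WJP]:[QPJ] = 1/4:-3/2 = -1/6

[WJP]:[QPJ] = -1/6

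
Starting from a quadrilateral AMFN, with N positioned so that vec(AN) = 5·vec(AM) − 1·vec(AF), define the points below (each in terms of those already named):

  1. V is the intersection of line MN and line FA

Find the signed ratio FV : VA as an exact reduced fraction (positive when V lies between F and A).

FV:VA = 3

Choose coordinates A = (0, 0), M = (1, 0), F = (0, 1), N = (5, -1).
1. V is the intersection of line MN and line FA ⇒ V = (0, 1/4)
V = F + t·(A−F) with t = 3/4, so FV:VA = t:(1−t) = 3/4:1/4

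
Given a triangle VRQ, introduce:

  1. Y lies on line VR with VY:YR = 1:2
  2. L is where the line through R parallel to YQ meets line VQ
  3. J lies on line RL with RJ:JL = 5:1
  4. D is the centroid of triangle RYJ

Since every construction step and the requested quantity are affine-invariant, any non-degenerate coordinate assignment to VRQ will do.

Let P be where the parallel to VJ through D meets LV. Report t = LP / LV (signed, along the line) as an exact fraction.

t = 29/9

Work in coordinates with V = (0, 0), R = (1, 0), Q = (0, 1).
1. Y lies on line VR with VY:YR = 1:2 ⇒ Y = (1/3, 0)
2. L is where the line through R parallel to YQ meets line VQ ⇒ L = (0, 3)
3. J lies on line RL with RJ:JL = 5:1 ⇒ J = (1/6, 5/2)
4. D is the centroid of triangle RYJ ⇒ D = (1/2, 5/6)
through D parallel to VJ: direction (1/6, 5/2); meets LV at P = (0, -20/3)
P = L + t·(V−L) with t = 29/9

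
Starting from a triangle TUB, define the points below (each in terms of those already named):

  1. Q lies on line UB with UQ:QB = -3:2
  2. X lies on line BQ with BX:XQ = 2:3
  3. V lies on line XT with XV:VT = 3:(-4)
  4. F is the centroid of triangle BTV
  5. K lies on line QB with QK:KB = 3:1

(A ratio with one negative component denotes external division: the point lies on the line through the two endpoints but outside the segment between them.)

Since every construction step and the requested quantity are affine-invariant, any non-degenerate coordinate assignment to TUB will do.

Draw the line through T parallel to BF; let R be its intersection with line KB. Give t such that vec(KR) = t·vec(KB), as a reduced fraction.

Work in coordinates with T = (0, 0), U = (1, 0), B = (0, 1).
1. Q lies on line UB with UQ:QB = -3:2 ⇒ Q = (-2, 3)
2. X lies on line BQ with BX:XQ = 2:3 ⇒ X = (-4/5, 9/5)
3. V lies on line XT with XV:VT = 3:(-4) ⇒ V = (-16/5, 36/5)
4. F is the centroid of triangle BTV ⇒ F = (-16/15, 41/15)
5. K lies on line QB with QK:KB = 3:1 ⇒ K = (-1/2, 3/2)
through T parallel to BF: direction (-16/15, 26/15); meets KB at R = (-8/5, 13/5)
R = K + t·(B−K) with t = -11/5

t = -11/5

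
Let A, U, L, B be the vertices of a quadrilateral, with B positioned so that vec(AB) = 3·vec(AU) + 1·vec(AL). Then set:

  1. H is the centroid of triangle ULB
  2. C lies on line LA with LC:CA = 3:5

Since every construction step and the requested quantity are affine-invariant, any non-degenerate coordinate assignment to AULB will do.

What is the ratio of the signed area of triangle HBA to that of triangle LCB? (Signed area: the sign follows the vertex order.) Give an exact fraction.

[HBA]:[LCB] = -16/27

Work in coordinates with A = (0, 0), U = (1, 0), L = (0, 1), B = (3, 1).
1. H is the centroid of triangle ULB ⇒ H = (4/3, 2/3)
2. C lies on line LA with LC:CA = 3:5 ⇒ C = (0, 5/8)
2·[HBA] = -2/3, 2·[LCB] = 9/8
[HBA]:[LCB] = -2/3:9/8 = -16/27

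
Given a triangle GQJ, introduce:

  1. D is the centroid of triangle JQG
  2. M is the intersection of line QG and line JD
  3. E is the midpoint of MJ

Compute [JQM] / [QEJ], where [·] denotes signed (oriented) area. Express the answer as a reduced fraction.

Set G = (0, 0), Q = (1, 0), J = (0, 1); any affine frame gives the same invariant.
1. D is the centroid of triangle JQG ⇒ D = (1/3, 1/3)
2. M is the intersection of line QG and line JD ⇒ M = (1/2, 0)
3. E is the midpoint of MJ ⇒ E = (1/4, 1/2)
2·[JQM] = -1/2, 2·[QEJ] = -1/4
[JQM]:[QEJ] = -1/2:-1/4 = 2

[JQM]:[QEJ] = 2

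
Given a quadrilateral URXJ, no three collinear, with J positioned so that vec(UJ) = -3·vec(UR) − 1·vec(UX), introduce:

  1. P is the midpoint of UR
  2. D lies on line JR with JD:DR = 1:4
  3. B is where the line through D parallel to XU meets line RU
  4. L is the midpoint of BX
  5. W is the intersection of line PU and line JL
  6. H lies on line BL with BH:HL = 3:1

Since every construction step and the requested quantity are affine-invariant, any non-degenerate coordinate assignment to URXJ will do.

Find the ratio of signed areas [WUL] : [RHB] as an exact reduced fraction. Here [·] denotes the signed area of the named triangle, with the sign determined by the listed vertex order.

Choose coordinates U = (0, 0), R = (1, 0), X = (0, 1), J = (-3, -1).
1. P is the midpoint of UR ⇒ P = (1/2, 0)
2. D lies on line JR with JD:DR = 1:4 ⇒ D = (-11/5, -4/5)
3. B is where the line through D parallel to XU meets line RU ⇒ B = (-11/5, 0)
4. L is the midpoint of BX ⇒ L = (-11/10, 1/2)
5. W is the intersection of line PU and line JL ⇒ W = (-26/15, 0)
6. H lies on line BL with BH:HL = 3:1 ⇒ H = (-11/8, 3/8)
2·[WUL] = 13/15, 2·[RHB] = 6/5
[WUL]:[RHB] = 13/15:6/5 = 13/18

[WUL]:[RHB] = 13/18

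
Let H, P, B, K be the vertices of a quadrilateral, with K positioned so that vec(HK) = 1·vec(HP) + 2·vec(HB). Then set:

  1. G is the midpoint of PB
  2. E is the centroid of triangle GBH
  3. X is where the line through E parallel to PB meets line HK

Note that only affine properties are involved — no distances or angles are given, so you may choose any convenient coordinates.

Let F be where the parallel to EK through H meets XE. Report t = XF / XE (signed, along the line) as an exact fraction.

Work in coordinates with H = (0, 0), P = (1, 0), B = (0, 1), K = (1, 2).
1. G is the midpoint of PB ⇒ G = (1/2, 1/2)
2. E is the centroid of triangle GBH ⇒ E = (1/6, 1/2)
3. X is where the line through E parallel to PB meets line HK ⇒ X = (2/9, 4/9)
through H parallel to EK: direction (5/6, 3/2); meets XE at F = (5/21, 3/7)
F = X + t·(E−X) with t = -2/7

t = -2/7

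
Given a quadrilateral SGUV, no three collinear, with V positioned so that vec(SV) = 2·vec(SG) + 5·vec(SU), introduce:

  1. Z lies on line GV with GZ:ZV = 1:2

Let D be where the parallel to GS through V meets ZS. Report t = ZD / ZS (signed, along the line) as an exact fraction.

t = -2

Set S = (0, 0), G = (1, 0), U = (0, 1), V = (2, 5); any affine frame gives the same invariant.
1. Z lies on line GV with GZ:ZV = 1:2 ⇒ Z = (4/3, 5/3)
through V parallel to GS: direction (-1, 0); meets ZS at D = (4, 5)
D = Z + t·(S−Z) with t = -2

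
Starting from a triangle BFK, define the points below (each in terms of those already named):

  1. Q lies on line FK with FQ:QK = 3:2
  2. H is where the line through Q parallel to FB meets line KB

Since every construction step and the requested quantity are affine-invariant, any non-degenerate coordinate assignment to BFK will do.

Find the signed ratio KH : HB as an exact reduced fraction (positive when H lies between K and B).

KH:HB = 2/3

Set B = (0, 0), F = (1, 0), K = (0, 1); any affine frame gives the same invariant.
1. Q lies on line FK with FQ:QK = 3:2 ⇒ Q = (2/5, 3/5)
2. H is where the line through Q parallel to FB meets line KB ⇒ H = (0, 3/5)
H = K + t·(B−K) with t = 2/5, so KH:HB = t:(1−t) = 2/5:3/5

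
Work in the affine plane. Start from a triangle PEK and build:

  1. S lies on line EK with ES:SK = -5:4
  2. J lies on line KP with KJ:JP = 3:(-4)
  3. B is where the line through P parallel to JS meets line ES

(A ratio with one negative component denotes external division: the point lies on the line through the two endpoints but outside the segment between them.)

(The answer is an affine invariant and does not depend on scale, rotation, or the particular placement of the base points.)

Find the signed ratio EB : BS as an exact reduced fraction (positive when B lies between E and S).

Choose coordinates P = (0, 0), E = (1, 0), K = (0, 1).
1. S lies on line EK with ES:SK = -5:4 ⇒ S = (-4, 5)
2. J lies on line KP with KJ:JP = 3:(-4) ⇒ J = (0, 4)
3. B is where the line through P parallel to JS meets line ES ⇒ B = (4/3, -1/3)
B = E + t·(S−E) with t = -1/15, so EB:BS = t:(1−t) = -1/15:16/15

EB:BS = -1/16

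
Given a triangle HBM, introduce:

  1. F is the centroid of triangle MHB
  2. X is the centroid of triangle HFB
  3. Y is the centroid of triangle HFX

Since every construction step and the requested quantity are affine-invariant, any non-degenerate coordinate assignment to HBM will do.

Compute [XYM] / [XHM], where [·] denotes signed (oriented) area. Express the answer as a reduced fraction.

Set H = (0, 0), B = (1, 0), M = (0, 1); any affine frame gives the same invariant.
1. F is the centroid of triangle MHB ⇒ F = (1/3, 1/3)
2. X is the centroid of triangle HFB ⇒ X = (4/9, 1/9)
3. Y is the centroid of triangle HFX ⇒ Y = (7/27, 4/27)
2·[XYM] = -4/27, 2·[XHM] = -4/9
[XYM]:[XHM] = -4/27:-4/9 = 1/3

[XYM]:[XHM] = 1/3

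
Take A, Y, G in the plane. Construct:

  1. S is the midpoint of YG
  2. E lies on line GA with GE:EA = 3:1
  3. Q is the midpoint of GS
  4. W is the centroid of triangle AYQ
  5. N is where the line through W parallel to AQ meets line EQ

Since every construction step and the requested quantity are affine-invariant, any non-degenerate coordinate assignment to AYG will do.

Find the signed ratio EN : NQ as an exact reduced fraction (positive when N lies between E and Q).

Choose coordinates A = (0, 0), Y = (1, 0), G = (0, 1).
1. S is the midpoint of YG ⇒ S = (1/2, 1/2)
2. E lies on line GA with GE:EA = 3:1 ⇒ E = (0, 1/4)
3. Q is the midpoint of GS ⇒ Q = (1/4, 3/4)
4. W is the centroid of triangle AYQ ⇒ W = (5/12, 1/4)
5. N is where the line through W parallel to AQ meets line EQ ⇒ N = (5/4, 11/4)
N = E + t·(Q−E) with t = 5, so EN:NQ = t:(1−t) = 5:-4

EN:NQ = -5/4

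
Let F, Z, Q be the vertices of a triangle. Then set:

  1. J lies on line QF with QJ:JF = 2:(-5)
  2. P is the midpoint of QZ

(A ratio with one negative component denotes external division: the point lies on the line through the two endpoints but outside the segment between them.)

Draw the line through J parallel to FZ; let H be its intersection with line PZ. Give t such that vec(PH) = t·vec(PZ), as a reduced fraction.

Assign F = (0, 0), Z = (1, 0), Q = (0, 1) — the answer is frame-independent, so this choice is without loss of generality.
1. J lies on line QF with QJ:JF = 2:(-5) ⇒ J = (0, 5/3)
2. P is the midpoint of QZ ⇒ P = (1/2, 1/2)
through J parallel to FZ: direction (1, 0); meets PZ at H = (-2/3, 5/3)
H = P + t·(Z−P) with t = -7/3

t = -7/3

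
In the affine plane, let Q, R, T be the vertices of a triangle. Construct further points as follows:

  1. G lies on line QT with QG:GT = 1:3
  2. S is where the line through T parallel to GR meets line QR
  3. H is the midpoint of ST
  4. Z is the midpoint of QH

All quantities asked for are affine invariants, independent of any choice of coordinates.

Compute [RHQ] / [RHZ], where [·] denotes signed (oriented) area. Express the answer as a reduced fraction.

[RHQ]:[RHZ] = 2

Work in coordinates with Q = (0, 0), R = (1, 0), T = (0, 1).
1. G lies on line QT with QG:GT = 1:3 ⇒ G = (0, 1/4)
2. S is where the line through T parallel to GR meets line QR ⇒ S = (4, 0)
3. H is the midpoint of ST ⇒ H = (2, 1/2)
4. Z is the midpoint of QH ⇒ Z = (1, 1/4)
2·[RHQ] = 1/2, 2·[RHZ] = 1/4
[RHQ]:[RHZ] = 1/2:1/4 = 2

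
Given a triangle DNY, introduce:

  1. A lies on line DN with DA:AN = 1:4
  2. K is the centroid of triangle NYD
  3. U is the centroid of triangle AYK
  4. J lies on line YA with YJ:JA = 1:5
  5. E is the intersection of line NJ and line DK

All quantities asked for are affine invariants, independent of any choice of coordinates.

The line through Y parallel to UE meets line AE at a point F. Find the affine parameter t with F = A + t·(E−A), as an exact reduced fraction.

Work in coordinates with D = (0, 0), N = (1, 0), Y = (0, 1).
1. A lies on line DN with DA:AN = 1:4 ⇒ A = (1/5, 0)
2. K is the centroid of triangle NYD ⇒ K = (1/3, 1/3)
3. U is the centroid of triangle AYK ⇒ U = (8/45, 4/9)
4. J lies on line YA with YJ:JA = 1:5 ⇒ J = (1/30, 5/6)
5. E is the intersection of line NJ and line DK ⇒ E = (25/54, 25/54)
through Y parallel to UE: direction (77/270, 1/54); meets AE at F = (1232/1545, 325/309)
F = A + t·(E−A) with t = 234/103

t = 234/103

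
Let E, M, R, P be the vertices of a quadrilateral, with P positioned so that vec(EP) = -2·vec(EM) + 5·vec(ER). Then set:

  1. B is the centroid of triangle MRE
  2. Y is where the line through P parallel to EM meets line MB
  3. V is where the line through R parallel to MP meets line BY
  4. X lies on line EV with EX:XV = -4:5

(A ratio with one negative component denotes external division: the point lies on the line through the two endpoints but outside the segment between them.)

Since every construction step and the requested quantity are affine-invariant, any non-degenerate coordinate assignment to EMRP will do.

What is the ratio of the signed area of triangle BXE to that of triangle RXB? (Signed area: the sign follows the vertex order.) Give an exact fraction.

[BXE]:[RXB] = 4/39

Work in coordinates with E = (0, 0), M = (1, 0), R = (0, 1), P = (-2, 5).
1. B is the centroid of triangle MRE ⇒ B = (1/3, 1/3)
2. Y is where the line through P parallel to EM meets line MB ⇒ Y = (-9, 5)
3. V is where the line through R parallel to MP meets line BY ⇒ V = (3/7, 2/7)
4. X lies on line EV with EX:XV = -4:5 ⇒ X = (-12/7, -8/7)
2·[BXE] = 4/21, 2·[RXB] = 13/7
[BXE]:[RXB] = 4/21:13/7 = 4/39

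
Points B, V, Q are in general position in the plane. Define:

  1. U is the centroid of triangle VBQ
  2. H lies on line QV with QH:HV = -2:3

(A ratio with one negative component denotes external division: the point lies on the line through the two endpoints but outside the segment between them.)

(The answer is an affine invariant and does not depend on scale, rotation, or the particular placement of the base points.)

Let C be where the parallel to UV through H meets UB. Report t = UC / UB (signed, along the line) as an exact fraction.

t = -3

Assign B = (0, 0), V = (1, 0), Q = (0, 1) — the answer is frame-independent, so this choice is without loss of generality.
1. U is the centroid of triangle VBQ ⇒ U = (1/3, 1/3)
2. H lies on line QV with QH:HV = -2:3 ⇒ H = (-2, 3)
through H parallel to UV: direction (2/3, -1/3); meets UB at C = (4/3, 4/3)
C = U + t·(B−U) with t = -3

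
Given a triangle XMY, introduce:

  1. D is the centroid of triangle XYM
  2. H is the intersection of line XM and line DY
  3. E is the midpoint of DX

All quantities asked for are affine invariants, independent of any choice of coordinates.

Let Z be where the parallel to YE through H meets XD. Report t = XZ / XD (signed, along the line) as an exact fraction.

Set X = (0, 0), M = (1, 0), Y = (0, 1); any affine frame gives the same invariant.
1. D is the centroid of triangle XYM ⇒ D = (1/3, 1/3)
2. H is the intersection of line XM and line DY ⇒ H = (1/2, 0)
3. E is the midpoint of DX ⇒ E = (1/6, 1/6)
through H parallel to YE: direction (1/6, -5/6); meets XD at Z = (5/12, 5/12)
Z = X + t·(D−X) with t = 5/4

t = 5/4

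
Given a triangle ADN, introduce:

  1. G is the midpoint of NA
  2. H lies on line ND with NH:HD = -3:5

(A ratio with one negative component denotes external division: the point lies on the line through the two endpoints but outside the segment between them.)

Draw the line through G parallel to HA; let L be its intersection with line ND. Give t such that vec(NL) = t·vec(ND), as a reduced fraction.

t = -3/4

Choose coordinates A = (0, 0), D = (1, 0), N = (0, 1).
1. G is the midpoint of NA ⇒ G = (0, 1/2)
2. H lies on line ND with NH:HD = -3:5 ⇒ H = (-3/2, 5/2)
through G parallel to HA: direction (3/2, -5/2); meets ND at L = (-3/4, 7/4)
L = N + t·(D−N) with t = -3/4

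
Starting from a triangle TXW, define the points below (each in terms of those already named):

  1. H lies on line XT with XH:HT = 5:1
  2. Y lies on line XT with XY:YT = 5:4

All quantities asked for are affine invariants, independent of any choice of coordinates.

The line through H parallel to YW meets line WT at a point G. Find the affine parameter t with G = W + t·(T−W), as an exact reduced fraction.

Set T = (0, 0), X = (1, 0), W = (0, 1); any affine frame gives the same invariant.
1. H lies on line XT with XH:HT = 5:1 ⇒ H = (1/6, 0)
2. Y lies on line XT with XY:YT = 5:4 ⇒ Y = (4/9, 0)
through H parallel to YW: direction (-4/9, 1); meets WT at G = (0, 3/8)
G = W + t·(T−W) with t = 5/8

t = 5/8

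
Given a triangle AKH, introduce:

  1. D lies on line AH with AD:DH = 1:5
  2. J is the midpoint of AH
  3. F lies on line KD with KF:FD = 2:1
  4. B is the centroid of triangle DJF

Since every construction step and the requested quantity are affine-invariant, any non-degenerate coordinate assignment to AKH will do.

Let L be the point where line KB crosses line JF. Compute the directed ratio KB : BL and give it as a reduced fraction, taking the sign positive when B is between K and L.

KB:BL = -7

Choose coordinates A = (0, 0), K = (1, 0), H = (0, 1).
1. D lies on line AH with AD:DH = 1:5 ⇒ D = (0, 1/6)
2. J is the midpoint of AH ⇒ J = (0, 1/2)
3. F lies on line KD with KF:FD = 2:1 ⇒ F = (1/3, 1/9)
4. B is the centroid of triangle DJF ⇒ B = (1/9, 7/27)
line KB meets JF at L = (5/21, 2/9)
B = K + t·(L−K) with t = 7/6, so KB:BL = 7/6:-1/6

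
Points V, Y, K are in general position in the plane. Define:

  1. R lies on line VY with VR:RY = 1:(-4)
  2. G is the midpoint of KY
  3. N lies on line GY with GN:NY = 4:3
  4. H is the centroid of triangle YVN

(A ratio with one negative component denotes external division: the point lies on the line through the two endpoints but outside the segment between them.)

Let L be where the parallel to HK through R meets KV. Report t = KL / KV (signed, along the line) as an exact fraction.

Assign V = (0, 0), Y = (1, 0), K = (0, 1) — the answer is frame-independent, so this choice is without loss of generality.
1. R lies on line VY with VR:RY = 1:(-4) ⇒ R = (-1/3, 0)
2. G is the midpoint of KY ⇒ G = (1/2, 1/2)
3. N lies on line GY with GN:NY = 4:3 ⇒ N = (11/14, 3/14)
4. H is the centroid of triangle YVN ⇒ H = (25/42, 1/14)
through R parallel to HK: direction (-25/42, 13/14); meets KV at L = (0, -13/25)
L = K + t·(V−K) with t = 38/25

t = 38/25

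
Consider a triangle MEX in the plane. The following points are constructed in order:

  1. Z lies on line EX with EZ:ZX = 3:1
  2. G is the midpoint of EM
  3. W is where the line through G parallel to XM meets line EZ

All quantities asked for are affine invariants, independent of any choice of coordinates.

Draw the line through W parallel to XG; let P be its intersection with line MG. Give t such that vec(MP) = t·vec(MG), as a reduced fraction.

Set M = (0, 0), E = (1, 0), X = (0, 1); any affine frame gives the same invariant.
1. Z lies on line EX with EZ:ZX = 3:1 ⇒ Z = (1/4, 3/4)
2. G is the midpoint of EM ⇒ G = (1/2, 0)
3. W is where the line through G parallel to XM meets line EZ ⇒ W = (1/2, 1/2)
through W parallel to XG: direction (1/2, -1); meets MG at P = (3/4, 0)
P = M + t·(G−M) with t = 3/2

t = 3/2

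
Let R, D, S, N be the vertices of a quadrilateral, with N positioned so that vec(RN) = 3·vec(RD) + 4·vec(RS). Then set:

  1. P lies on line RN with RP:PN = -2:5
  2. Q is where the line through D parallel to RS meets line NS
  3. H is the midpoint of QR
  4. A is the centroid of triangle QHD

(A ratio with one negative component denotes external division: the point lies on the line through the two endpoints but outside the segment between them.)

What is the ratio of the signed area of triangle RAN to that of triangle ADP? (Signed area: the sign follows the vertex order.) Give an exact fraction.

Set R = (0, 0), D = (1, 0), S = (0, 1), N = (3, 4); any affine frame gives the same invariant.
1. P lies on line RN with RP:PN = -2:5 ⇒ P = (-2, -8/3)
2. Q is where the line through D parallel to RS meets line NS ⇒ Q = (1, 2)
3. H is the midpoint of QR ⇒ H = (1/2, 1)
4. A is the centroid of triangle QHD ⇒ A = (5/6, 1)
2·[RAN] = 1/3, 2·[ADP] = -31/9
[RAN]:[ADP] = 1/3:-31/9 = -3/31

[RAN]:[ADP] = -3/31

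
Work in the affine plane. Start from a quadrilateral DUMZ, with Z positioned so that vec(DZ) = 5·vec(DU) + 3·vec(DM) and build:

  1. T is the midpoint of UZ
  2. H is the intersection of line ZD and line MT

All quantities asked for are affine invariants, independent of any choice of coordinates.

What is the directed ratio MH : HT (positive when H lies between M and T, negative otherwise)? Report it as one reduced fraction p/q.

Set D = (0, 0), U = (1, 0), M = (0, 1), Z = (5, 3); any affine frame gives the same invariant.
1. T is the midpoint of UZ ⇒ T = (3, 3/2)
2. H is the intersection of line ZD and line MT ⇒ H = (30/13, 18/13)
H = M + t·(T−M) with t = 10/13, so MH:HT = t:(1−t) = 10/13:3/13

MH:HT = 10/3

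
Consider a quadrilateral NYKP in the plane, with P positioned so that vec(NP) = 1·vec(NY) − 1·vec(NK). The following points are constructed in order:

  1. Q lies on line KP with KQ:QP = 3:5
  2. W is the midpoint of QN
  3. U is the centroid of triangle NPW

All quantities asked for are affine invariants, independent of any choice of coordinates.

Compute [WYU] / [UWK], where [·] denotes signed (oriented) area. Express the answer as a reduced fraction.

Assign N = (0, 0), Y = (1, 0), K = (0, 1), P = (1, -1) — the answer is frame-independent, so this choice is without loss of generality.
1. Q lies on line KP with KQ:QP = 3:5 ⇒ Q = (3/8, 1/4)
2. W is the midpoint of QN ⇒ W = (3/16, 1/8)
3. U is the centroid of triangle NPW ⇒ U = (19/48, -7/24)
2·[WYU] = -5/16, 2·[UWK] = -5/48
[WYU]:[UWK] = -5/16:-5/48 = 3

[WYU]:[UWK] = 3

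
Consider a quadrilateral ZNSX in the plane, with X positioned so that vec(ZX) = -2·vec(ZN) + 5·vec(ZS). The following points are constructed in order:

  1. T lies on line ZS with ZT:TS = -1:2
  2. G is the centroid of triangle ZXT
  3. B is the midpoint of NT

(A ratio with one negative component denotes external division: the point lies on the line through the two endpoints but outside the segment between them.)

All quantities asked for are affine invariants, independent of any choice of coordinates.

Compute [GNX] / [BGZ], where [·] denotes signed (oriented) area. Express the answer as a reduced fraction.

[GNX]:[BGZ] = 13

Set Z = (0, 0), N = (1, 0), S = (0, 1), X = (-2, 5); any affine frame gives the same invariant.
1. T lies on line ZS with ZT:TS = -1:2 ⇒ T = (0, -1)
2. G is the centroid of triangle ZXT ⇒ G = (-2/3, 4/3)
3. B is the midpoint of NT ⇒ B = (1/2, -1/2)
2·[GNX] = 13/3, 2·[BGZ] = 1/3
[GNX]:[BGZ] = 13/3:1/3 = 13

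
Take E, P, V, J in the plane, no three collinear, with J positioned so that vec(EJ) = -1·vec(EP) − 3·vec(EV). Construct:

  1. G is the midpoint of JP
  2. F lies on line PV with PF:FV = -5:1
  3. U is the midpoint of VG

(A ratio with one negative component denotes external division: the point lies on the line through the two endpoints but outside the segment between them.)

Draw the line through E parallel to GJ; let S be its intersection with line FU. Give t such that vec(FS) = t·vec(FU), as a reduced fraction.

t = 13/15

Set E = (0, 0), P = (1, 0), V = (0, 1), J = (-1, -3); any affine frame gives the same invariant.
1. G is the midpoint of JP ⇒ G = (0, -3/2)
2. F lies on line PV with PF:FV = -5:1 ⇒ F = (-1/4, 5/4)
3. U is the midpoint of VG ⇒ U = (0, -1/4)
through E parallel to GJ: direction (-1, -3/2); meets FU at S = (-1/30, -1/20)
S = F + t·(U−F) with t = 13/15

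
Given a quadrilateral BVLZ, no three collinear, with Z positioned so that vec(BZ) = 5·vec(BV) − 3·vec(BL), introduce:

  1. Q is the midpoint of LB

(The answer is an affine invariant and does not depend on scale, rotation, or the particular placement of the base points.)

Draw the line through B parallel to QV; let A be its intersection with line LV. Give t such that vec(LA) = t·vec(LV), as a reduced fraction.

Work in coordinates with B = (0, 0), V = (1, 0), L = (0, 1), Z = (5, -3).
1. Q is the midpoint of LB ⇒ Q = (0, 1/2)
through B parallel to QV: direction (1, -1/2); meets LV at A = (2, -1)
A = L + t·(V−L) with t = 2

t = 2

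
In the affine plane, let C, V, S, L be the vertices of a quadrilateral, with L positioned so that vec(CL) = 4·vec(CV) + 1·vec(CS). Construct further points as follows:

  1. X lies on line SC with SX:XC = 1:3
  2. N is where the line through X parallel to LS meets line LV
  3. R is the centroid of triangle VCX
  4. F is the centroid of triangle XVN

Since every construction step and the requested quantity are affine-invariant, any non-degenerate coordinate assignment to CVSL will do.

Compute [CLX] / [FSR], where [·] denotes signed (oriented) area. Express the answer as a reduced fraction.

[CLX]:[FSR] = 144/43

Work in coordinates with C = (0, 0), V = (1, 0), S = (0, 1), L = (4, 1).
1. X lies on line SC with SX:XC = 1:3 ⇒ X = (0, 3/4)
2. N is where the line through X parallel to LS meets line LV ⇒ N = (13/4, 3/4)
3. R is the centroid of triangle VCX ⇒ R = (1/3, 1/4)
4. F is the centroid of triangle XVN ⇒ F = (17/12, 1/2)
2·[CLX] = 3, 2·[FSR] = 43/48
[CLX]:[FSR] = 3:43/48 = 144/43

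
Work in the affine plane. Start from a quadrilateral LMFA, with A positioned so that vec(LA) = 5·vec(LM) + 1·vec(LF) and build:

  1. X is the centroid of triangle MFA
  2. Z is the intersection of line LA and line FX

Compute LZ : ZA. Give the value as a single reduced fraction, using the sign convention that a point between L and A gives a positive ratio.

Choose coordinates L = (0, 0), M = (1, 0), F = (0, 1), A = (5, 1).
1. X is the centroid of triangle MFA ⇒ X = (2, 2/3)
2. Z is the intersection of line LA and line FX ⇒ Z = (30/11, 6/11)
Z = L + t·(A−L) with t = 6/11, so LZ:ZA = t:(1−t) = 6/11:5/11

LZ:ZA = 6/5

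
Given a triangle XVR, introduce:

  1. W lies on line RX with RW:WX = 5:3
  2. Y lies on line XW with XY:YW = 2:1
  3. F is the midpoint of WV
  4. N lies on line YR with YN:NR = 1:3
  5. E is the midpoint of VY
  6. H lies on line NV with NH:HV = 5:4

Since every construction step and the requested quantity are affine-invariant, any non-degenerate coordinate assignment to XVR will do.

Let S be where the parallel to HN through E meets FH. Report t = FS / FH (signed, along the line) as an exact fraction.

t = -2

Assign X = (0, 0), V = (1, 0), R = (0, 1) — the answer is frame-independent, so this choice is without loss of generality.
1. W lies on line RX with RW:WX = 5:3 ⇒ W = (0, 3/8)
2. Y lies on line XW with XY:YW = 2:1 ⇒ Y = (0, 1/4)
3. F is the midpoint of WV ⇒ F = (1/2, 3/16)
4. N lies on line YR with YN:NR = 1:3 ⇒ N = (0, 7/16)
5. E is the midpoint of VY ⇒ E = (1/2, 1/8)
6. H lies on line NV with NH:HV = 5:4 ⇒ H = (5/9, 7/36)
through E parallel to HN: direction (-5/9, 35/144); meets FH at S = (7/18, 25/144)
S = F + t·(H−F) with t = -2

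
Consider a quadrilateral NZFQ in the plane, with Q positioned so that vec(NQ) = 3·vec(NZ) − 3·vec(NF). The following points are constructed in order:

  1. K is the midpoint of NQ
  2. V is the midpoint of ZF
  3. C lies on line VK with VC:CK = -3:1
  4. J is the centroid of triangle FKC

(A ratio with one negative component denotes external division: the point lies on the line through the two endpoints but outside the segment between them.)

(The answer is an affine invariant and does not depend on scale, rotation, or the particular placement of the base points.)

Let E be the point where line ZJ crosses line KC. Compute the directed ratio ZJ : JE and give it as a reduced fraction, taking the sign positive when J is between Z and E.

ZJ:JE = -4

Assign N = (0, 0), Z = (1, 0), F = (0, 1), Q = (3, -3) — the answer is frame-independent, so this choice is without loss of generality.
1. K is the midpoint of NQ ⇒ K = (3/2, -3/2)
2. V is the midpoint of ZF ⇒ V = (1/2, 1/2)
3. C lies on line VK with VC:CK = -3:1 ⇒ C = (2, -5/2)
4. J is the centroid of triangle FKC ⇒ J = (7/6, -1)
line ZJ meets KC at E = (9/8, -3/4)
J = Z + t·(E−Z) with t = 4/3, so ZJ:JE = 4/3:-1/3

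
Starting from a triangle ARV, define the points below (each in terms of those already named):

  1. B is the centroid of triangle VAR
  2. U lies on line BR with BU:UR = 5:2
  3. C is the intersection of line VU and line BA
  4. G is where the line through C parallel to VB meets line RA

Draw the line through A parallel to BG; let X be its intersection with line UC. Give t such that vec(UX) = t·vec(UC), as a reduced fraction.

Assign A = (0, 0), R = (1, 0), V = (0, 1) — the answer is frame-independent, so this choice is without loss of generality.
1. B is the centroid of triangle VAR ⇒ B = (1/3, 1/3)
2. U lies on line BR with BU:UR = 5:2 ⇒ U = (17/21, 2/21)
3. C is the intersection of line VU and line BA ⇒ C = (17/36, 17/36)
4. G is where the line through C parallel to VB meets line RA ⇒ G = (17/24, 0)
through A parallel to BG: direction (3/8, -1/3); meets UC at X = (153/35, -136/35)
X = U + t·(C−U) with t = -264/25

t = -264/25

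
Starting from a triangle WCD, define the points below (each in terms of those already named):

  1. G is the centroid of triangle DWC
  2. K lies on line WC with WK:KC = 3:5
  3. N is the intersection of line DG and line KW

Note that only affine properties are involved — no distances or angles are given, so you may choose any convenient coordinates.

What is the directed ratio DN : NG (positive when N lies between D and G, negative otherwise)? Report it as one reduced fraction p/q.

Work in coordinates with W = (0, 0), C = (1, 0), D = (0, 1).
1. G is the centroid of triangle DWC ⇒ G = (1/3, 1/3)
2. K lies on line WC with WK:KC = 3:5 ⇒ K = (3/8, 0)
3. N is the intersection of line DG and line KW ⇒ N = (1/2, 0)
N = D + t·(G−D) with t = 3/2, so DN:NG = t:(1−t) = 3/2:-1/2

DN:NG = -3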